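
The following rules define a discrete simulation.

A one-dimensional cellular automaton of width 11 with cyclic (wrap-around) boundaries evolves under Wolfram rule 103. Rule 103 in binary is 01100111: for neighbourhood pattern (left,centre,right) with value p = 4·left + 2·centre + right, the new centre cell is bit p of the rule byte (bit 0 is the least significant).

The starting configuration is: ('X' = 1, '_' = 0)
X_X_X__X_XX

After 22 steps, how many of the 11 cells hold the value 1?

gen 0: X_X_X__X_XX
gen 1: XXXXX_XXX__
gen 2: ____XX__X_X
gen 3: _XXX_X_XXXX
gen 4: X__XXXX___X
gen 5: X_X___X_XX_
gen 6: XXX_XXXX_XX
gen 7: __XX___XX__
gen 8: XX_X_XX_X_X
gen 9: _XXXX_XXXX_
gen 10: X___XX___X_
gen 11: X_XX_X_XXXX
gen 12: XX_XXXX____
gen 13: _XX___X_XXX
gen 14: X_X_XXXX__X
gen 15: XXXX___X_X_
gen 16: ___X_XXXXXX
gen 17: _XXXX_____X
gen 18: X___X_XXXXX
gen 19: X_XXXX_____
gen 20: XX___X_XXXX
gen 21: _X_XXXX____
gen 22: XXX___X_XXX

7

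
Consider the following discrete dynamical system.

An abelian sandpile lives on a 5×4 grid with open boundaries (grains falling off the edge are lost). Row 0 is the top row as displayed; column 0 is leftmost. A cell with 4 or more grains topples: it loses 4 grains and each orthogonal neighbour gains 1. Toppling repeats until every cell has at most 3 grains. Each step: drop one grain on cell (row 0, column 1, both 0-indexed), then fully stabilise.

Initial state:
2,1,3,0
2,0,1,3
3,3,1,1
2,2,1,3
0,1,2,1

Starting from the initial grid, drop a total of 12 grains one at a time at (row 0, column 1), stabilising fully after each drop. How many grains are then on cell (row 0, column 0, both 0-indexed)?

1

step 0: 2,1,3,0
2,0,1,3
3,3,1,1
2,2,1,3
0,1,2,1
step 1: 2,2,3,0
2,0,1,3
3,3,1,1
2,2,1,3
0,1,2,1
step 2: 2,3,3,0
2,0,1,3
3,3,1,1
2,2,1,3
0,1,2,1
step 3: 3,1,0,1
2,1,2,3
3,3,1,1
2,2,1,3
0,1,2,1
step 4: 3,2,0,1
2,1,2,3
3,3,1,1
2,2,1,3
0,1,2,1
step 5: 3,3,0,1
2,1,2,3
3,3,1,1
2,2,1,3
0,1,2,1
step 6: 0,1,1,1
3,2,2,3
3,3,1,1
2,2,1,3
0,1,2,1
step 7: 0,2,1,1
3,2,2,3
3,3,1,1
2,2,1,3
0,1,2,1
step 8: 0,3,1,1
3,2,2,3
3,3,1,1
2,2,1,3
0,1,2,1
step 9: 1,0,2,1
3,3,2,3
3,3,1,1
2,2,1,3
0,1,2,1
step 10: 1,1,2,1
3,3,2,3
3,3,1,1
2,2,1,3
0,1,2,1
step 11: 1,2,2,1
3,3,2,3
3,3,1,1
2,2,1,3
0,1,2,1
step 12: 1,3,2,1
3,3,2,3
3,3,1,1
2,2,1,3
0,1,2,1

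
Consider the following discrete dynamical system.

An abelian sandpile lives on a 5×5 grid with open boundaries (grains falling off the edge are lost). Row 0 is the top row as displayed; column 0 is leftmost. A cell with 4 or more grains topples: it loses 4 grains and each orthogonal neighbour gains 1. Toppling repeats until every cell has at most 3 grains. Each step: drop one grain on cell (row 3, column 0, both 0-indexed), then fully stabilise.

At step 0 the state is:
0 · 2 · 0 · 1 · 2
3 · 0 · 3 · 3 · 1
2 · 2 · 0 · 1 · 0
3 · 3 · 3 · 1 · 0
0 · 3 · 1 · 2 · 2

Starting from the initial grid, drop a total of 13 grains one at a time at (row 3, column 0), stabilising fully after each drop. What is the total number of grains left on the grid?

step 0: 0 · 2 · 0 · 1 · 2
3 · 0 · 3 · 3 · 1
2 · 2 · 0 · 1 · 0
3 · 3 · 3 · 1 · 0
0 · 3 · 1 · 2 · 2
step 1: 0 · 2 · 0 · 1 · 2
3 · 0 · 3 · 3 · 1
3 · 3 · 1 · 1 · 0
1 · 2 · 0 · 2 · 0
2 · 0 · 3 · 2 · 2
step 2: 0 · 2 · 0 · 1 · 2
3 · 0 · 3 · 3 · 1
3 · 3 · 1 · 1 · 0
2 · 2 · 0 · 2 · 0
2 · 0 · 3 · 2 · 2
step 3: 0 · 2 · 0 · 1 · 2
3 · 0 · 3 · 3 · 1
3 · 3 · 1 · 1 · 0
3 · 2 · 0 · 2 · 0
2 · 0 · 3 · 2 · 2
step 4: 1 · 2 · 0 · 1 · 2
0 · 2 · 3 · 3 · 1
2 · 1 · 2 · 1 · 0
2 · 0 · 1 · 2 · 0
3 · 1 · 3 · 2 · 2
step 5: 1 · 2 · 0 · 1 · 2
0 · 2 · 3 · 3 · 1
2 · 1 · 2 · 1 · 0
3 · 0 · 1 · 2 · 0
3 · 1 · 3 · 2 · 2
step 6: 1 · 2 · 0 · 1 · 2
0 · 2 · 3 · 3 · 1
3 · 1 · 2 · 1 · 0
1 · 1 · 1 · 2 · 0
0 · 2 · 3 · 2 · 2
step 7: 1 · 2 · 0 · 1 · 2
0 · 2 · 3 · 3 · 1
3 · 1 · 2 · 1 · 0
2 · 1 · 1 · 2 · 0
0 · 2 · 3 · 2 · 2
step 8: 1 · 2 · 0 · 1 · 2
0 · 2 · 3 · 3 · 1
3 · 1 · 2 · 1 · 0
3 · 1 · 1 · 2 · 0
0 · 2 · 3 · 2 · 2
step 9: 1 · 2 · 0 · 1 · 2
1 · 2 · 3 · 3 · 1
0 · 2 · 2 · 1 · 0
1 · 2 · 1 · 2 · 0
1 · 2 · 3 · 2 · 2
step 10: 1 · 2 · 0 · 1 · 2
1 · 2 · 3 · 3 · 1
0 · 2 · 2 · 1 · 0
2 · 2 · 1 · 2 · 0
1 · 2 · 3 · 2 · 2
step 11: 1 · 2 · 0 · 1 · 2
1 · 2 · 3 · 3 · 1
0 · 2 · 2 · 1 · 0
3 · 2 · 1 · 2 · 0
1 · 2 · 3 · 2 · 2
step 12: 1 · 2 · 0 · 1 · 2
1 · 2 · 3 · 3 · 1
1 · 2 · 2 · 1 · 0
0 · 3 · 1 · 2 · 0
2 · 2 · 3 · 2 · 2
step 13: 1 · 2 · 0 · 1 · 2
1 · 2 · 3 · 3 · 1
1 · 2 · 2 · 1 · 0
1 · 3 · 1 · 2 · 0
2 · 2 · 3 · 2 · 2

40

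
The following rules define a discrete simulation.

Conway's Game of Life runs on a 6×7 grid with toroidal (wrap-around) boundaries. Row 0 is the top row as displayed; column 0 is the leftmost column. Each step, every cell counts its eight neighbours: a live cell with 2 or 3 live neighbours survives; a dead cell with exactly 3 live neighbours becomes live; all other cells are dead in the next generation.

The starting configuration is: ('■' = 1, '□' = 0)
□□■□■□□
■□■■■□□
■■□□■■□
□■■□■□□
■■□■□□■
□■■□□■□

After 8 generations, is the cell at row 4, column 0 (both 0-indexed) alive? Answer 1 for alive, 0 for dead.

0) □□■□■□□
■□■■■□□
■■□□■■□
□■■□■□□
■■□■□□■
□■■□□■□
1) □□□□■■□
■□■□□□■
■□□□□■■
□□□□■□□
□□□■■■■
□□□□■■■
2) ■□□■■□□
■■□□■□□
■■□□□■□
■□□■□□□
□□□■□□■
□□□□□□□
3) ■■□■■□□
□□■■■■□
□□■□■□□
■■■□■□□
□□□□□□□
□□□■■□□
4) □■□□□□□
□□□□□■□
□□□□□□□
□■■□□□□
□■■□■□□
□□■■■□□
5) □□■■■□□
□□□□□□□
□□□□□□□
□■■■□□□
□□□□■□□
□□□□■□□
6) □□□■■□□
□□□■□□□
□□■□□□□
□□■■□□□
□□■□■□□
□□□□■■□
7) □□□■□■□
□□■■■□□
□□■□□□□
□■■□□□□
□□■□■■□
□□□□□■□
8) □□■■□■□
□□■□■□□
□□□□□□□
□■■□□□□
□■■■■■□
□□□■□■■

0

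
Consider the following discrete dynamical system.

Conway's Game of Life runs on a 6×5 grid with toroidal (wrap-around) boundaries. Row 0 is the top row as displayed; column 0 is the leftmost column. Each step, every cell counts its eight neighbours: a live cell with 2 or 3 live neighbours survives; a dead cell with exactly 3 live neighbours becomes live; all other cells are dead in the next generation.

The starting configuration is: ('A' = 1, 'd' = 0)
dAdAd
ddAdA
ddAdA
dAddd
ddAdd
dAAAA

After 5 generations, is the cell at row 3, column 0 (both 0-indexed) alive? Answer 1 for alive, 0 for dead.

[0] dAdAd
ddAdA
ddAdA
dAddd
ddAdd
dAAAA
[1] dAddd
AAAdA
AAAdd
dAAAd
Adddd
AAddA
[2] dddAd
dddAA
ddddd
dddAA
dddAd
dAddA
[3] AdAAd
dddAA
ddddd
dddAA
AdAAd
ddAAA
[4] AAddd
ddAAA
ddddd
ddAAA
AAddd
Adddd
[5] AAAAd
AAAAA
ddddd
AAAAA
AAAAd
ddddA

1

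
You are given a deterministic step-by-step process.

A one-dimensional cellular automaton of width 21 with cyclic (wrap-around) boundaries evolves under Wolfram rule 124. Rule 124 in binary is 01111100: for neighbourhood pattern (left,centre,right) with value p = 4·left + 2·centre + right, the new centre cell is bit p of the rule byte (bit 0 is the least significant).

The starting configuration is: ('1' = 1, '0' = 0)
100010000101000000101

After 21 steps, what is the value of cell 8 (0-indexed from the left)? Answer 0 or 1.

0

0) 100010000101000000101
1) 110011000111100000111
2) 011011100100110000100
3) 011110110110111000110
4) 010011111111101100111
5) 111010000000111110101
6) 001111000000100011111
7) 101001100000110010001
8) 111101110000111011001
9) 000111011000101111101
10) 100101111100111000111
11) 110111000110101100100
12) 111101100111111110110
13) 100111110100000011111
14) 110100011110000010000
15) 111110010011000011000
16) 100011011011100011100
17) 110011111110110010110
18) 111010000011111011111
19) 001111000010001110000
20) 001001100011001011000
21) 001101110011101111100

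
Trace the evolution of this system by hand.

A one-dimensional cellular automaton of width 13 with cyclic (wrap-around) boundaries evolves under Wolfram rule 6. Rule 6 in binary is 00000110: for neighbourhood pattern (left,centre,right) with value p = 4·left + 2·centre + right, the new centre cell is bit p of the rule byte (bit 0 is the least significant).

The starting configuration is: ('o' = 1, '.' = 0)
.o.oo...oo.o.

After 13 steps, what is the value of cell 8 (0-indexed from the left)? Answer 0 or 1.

1

k=0  .o.oo...oo.o.
k=1  oo.....o...o.
k=2  ......oo..oo.
k=3  .....o...o...
k=4  ....oo..oo...
k=5  ...o...o.....
k=6  ..oo..oo.....
k=7  .o...o.......
k=8  oo..oo.......
k=9  ...o........o
k=10  ..oo.......oo
k=11  .o........o..
k=12  oo.......oo..
k=13  ........o...o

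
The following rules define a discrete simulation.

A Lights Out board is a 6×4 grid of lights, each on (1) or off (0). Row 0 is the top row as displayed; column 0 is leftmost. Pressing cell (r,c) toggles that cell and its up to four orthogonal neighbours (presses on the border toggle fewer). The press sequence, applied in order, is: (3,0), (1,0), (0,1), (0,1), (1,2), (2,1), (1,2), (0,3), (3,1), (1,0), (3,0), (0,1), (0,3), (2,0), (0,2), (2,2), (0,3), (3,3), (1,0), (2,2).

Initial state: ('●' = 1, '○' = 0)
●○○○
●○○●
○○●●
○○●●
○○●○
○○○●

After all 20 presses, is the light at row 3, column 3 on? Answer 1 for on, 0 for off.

0

0) ●○○○
●○○●
○○●●
○○●●
○○●○
○○○●
1) ●○○○
●○○●
●○●●
●●●●
●○●○
○○○●
2) ○○○○
○●○●
○○●●
●●●●
●○●○
○○○●
3) ●●●○
○○○●
○○●●
●●●●
●○●○
○○○●
4) ○○○○
○●○●
○○●●
●●●●
●○●○
○○○●
5) ○○●○
○○●○
○○○●
●●●●
●○●○
○○○●
6) ○○●○
○●●○
●●●●
●○●●
●○●○
○○○●
7) ○○○○
○○○●
●●○●
●○●●
●○●○
○○○●
8) ○○●●
○○○○
●●○●
●○●●
●○●○
○○○●
9) ○○●●
○○○○
●○○●
○●○●
●●●○
○○○●
10) ●○●●
●●○○
○○○●
○●○●
●●●○
○○○●
11) ●○●●
●●○○
●○○●
●○○●
○●●○
○○○●
12) ○●○●
●○○○
●○○●
●○○●
○●●○
○○○●
13) ○●●○
●○○●
●○○●
●○○●
○●●○
○○○●
14) ○●●○
○○○●
○●○●
○○○●
○●●○
○○○●
15) ○○○●
○○●●
○●○●
○○○●
○●●○
○○○●
16) ○○○●
○○○●
○○●○
○○●●
○●●○
○○○●
17) ○○●○
○○○○
○○●○
○○●●
○●●○
○○○●
18) ○○●○
○○○○
○○●●
○○○○
○●●●
○○○●
19) ●○●○
●●○○
●○●●
○○○○
○●●●
○○○●
20) ●○●○
●●●○
●●○○
○○●○
○●●●
○○○●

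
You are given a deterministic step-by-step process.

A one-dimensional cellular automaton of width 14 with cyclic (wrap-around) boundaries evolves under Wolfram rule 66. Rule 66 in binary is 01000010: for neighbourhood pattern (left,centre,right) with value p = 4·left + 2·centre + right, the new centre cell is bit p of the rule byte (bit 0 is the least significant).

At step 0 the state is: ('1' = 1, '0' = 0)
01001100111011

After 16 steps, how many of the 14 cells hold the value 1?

3

t=0: 01001100111011
t=1: 00010101001001
t=2: 00100000010010
t=3: 01000000100100
t=4: 10000001001000
t=5: 00000010010001
t=6: 00000100100010
t=7: 00001001000100
t=8: 00010010001000
t=9: 00100100010000
t=10: 01001000100000
t=11: 10010001000000
t=12: 00100010000001
t=13: 01000100000010
t=14: 10001000000100
t=15: 00010000001001
t=16: 00100000010010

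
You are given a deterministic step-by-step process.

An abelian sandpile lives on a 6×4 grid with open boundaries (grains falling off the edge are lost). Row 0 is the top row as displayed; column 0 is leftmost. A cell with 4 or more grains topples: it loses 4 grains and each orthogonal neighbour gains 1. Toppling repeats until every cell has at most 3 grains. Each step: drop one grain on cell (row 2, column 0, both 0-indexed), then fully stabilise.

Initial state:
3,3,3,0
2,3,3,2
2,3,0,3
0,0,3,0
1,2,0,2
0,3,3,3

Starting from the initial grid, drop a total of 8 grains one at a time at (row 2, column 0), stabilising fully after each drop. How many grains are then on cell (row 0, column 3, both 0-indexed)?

step 0: 3,3,3,0
2,3,3,2
2,3,0,3
0,0,3,0
1,2,0,2
0,3,3,3
step 1: 3,3,3,0
2,3,3,2
3,3,0,3
0,0,3,0
1,2,0,2
0,3,3,3
step 2: 1,2,1,1
1,3,1,3
2,1,2,3
1,1,3,0
1,2,0,2
0,3,3,3
step 3: 1,2,1,1
1,3,1,3
3,1,2,3
1,1,3,0
1,2,0,2
0,3,3,3
step 4: 1,2,1,1
2,3,1,3
0,2,2,3
2,1,3,0
1,2,0,2
0,3,3,3
step 5: 1,2,1,1
2,3,1,3
1,2,2,3
2,1,3,0
1,2,0,2
0,3,3,3
step 6: 1,2,1,1
2,3,1,3
2,2,2,3
2,1,3,0
1,2,0,2
0,3,3,3
step 7: 1,2,1,1
2,3,1,3
3,2,2,3
2,1,3,0
1,2,0,2
0,3,3,3
step 8: 1,2,1,1
3,3,1,3
0,3,2,3
3,1,3,0
1,2,0,2
0,3,3,3

1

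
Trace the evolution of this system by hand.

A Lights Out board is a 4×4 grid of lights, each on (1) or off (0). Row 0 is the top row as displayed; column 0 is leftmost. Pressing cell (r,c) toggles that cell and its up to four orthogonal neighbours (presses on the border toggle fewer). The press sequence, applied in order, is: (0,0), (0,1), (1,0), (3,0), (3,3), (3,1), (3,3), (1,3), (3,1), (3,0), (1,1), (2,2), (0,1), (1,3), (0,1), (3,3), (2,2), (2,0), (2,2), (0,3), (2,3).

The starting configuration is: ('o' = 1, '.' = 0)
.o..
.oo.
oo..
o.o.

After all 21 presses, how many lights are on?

6

t=0: .o..
.oo.
oo..
o.o.
t=1: o...
ooo.
oo..
o.o.
t=2: .oo.
o.o.
oo..
o.o.
t=3: ooo.
.oo.
.o..
o.o.
t=4: ooo.
.oo.
oo..
.oo.
t=5: ooo.
.oo.
oo.o
.o.o
t=6: ooo.
.oo.
o..o
o.oo
t=7: ooo.
.oo.
o...
o...
t=8: oooo
.o.o
o..o
o...
t=9: oooo
.o.o
oo.o
.oo.
t=10: oooo
.o.o
.o.o
o.o.
t=11: o.oo
o.oo
...o
o.o.
t=12: o.oo
o..o
.oo.
o...
t=13: .o.o
oo.o
.oo.
o...
t=14: .o..
ooo.
.ooo
o...
t=15: o.o.
o.o.
.ooo
o...
t=16: o.o.
o.o.
.oo.
o.oo
t=17: o.o.
o...
...o
o..o
t=18: o.o.
....
oo.o
...o
t=19: o.o.
..o.
o.o.
..oo
t=20: o..o
..oo
o.o.
..oo
t=21: o..o
..o.
o..o
..o.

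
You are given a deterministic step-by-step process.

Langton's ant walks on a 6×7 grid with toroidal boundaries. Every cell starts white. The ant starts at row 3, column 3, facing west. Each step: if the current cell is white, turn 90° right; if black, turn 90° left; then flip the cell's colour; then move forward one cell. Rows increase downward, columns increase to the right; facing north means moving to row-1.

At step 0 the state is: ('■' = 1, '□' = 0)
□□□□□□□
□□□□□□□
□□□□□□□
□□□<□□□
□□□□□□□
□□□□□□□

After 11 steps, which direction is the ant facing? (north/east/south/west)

south

gen 0: □□□□□□□
□□□□□□□
□□□□□□□
□□□<□□□
□□□□□□□
□□□□□□□
gen 1: □□□□□□□
□□□□□□□
□□□^□□□
□□□■□□□
□□□□□□□
□□□□□□□
gen 2: □□□□□□□
□□□□□□□
□□□■>□□
□□□■□□□
□□□□□□□
□□□□□□□
gen 3: □□□□□□□
□□□□□□□
□□□■■□□
□□□■v□□
□□□□□□□
□□□□□□□
gen 4: □□□□□□□
□□□□□□□
□□□■■□□
□□□<■□□
□□□□□□□
□□□□□□□
gen 5: □□□□□□□
□□□□□□□
□□□■■□□
□□□□■□□
□□□v□□□
□□□□□□□
gen 6: □□□□□□□
□□□□□□□
□□□■■□□
□□□□■□□
□□<■□□□
□□□□□□□
gen 7: □□□□□□□
□□□□□□□
□□□■■□□
□□^□■□□
□□■■□□□
□□□□□□□
gen 8: □□□□□□□
□□□□□□□
□□□■■□□
□□■>■□□
□□■■□□□
□□□□□□□
gen 9: □□□□□□□
□□□□□□□
□□□■■□□
□□■■■□□
□□■v□□□
□□□□□□□
gen 10: □□□□□□□
□□□□□□□
□□□■■□□
□□■■■□□
□□■□>□□
□□□□□□□
gen 11: □□□□□□□
□□□□□□□
□□□■■□□
□□■■■□□
□□■□■□□
□□□□v□□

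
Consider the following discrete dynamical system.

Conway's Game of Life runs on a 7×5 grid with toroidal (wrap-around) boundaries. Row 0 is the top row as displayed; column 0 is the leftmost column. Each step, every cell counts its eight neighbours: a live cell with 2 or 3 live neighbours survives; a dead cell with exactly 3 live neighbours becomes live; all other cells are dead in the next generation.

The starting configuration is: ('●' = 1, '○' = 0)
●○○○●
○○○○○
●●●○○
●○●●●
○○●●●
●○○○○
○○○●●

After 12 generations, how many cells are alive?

step 0: ●○○○●
○○○○○
●●●○○
●○●●●
○○●●●
●○○○○
○○○●●
step 1: ●○○●●
○○○○●
●○●○○
○○○○○
○○●○○
●○●○○
○○○●○
step 2: ●○○●○
○●○○○
○○○○○
○●○○○
○●○○○
○●●●○
●●●●○
step 3: ●○○●○
○○○○○
○○○○○
○○○○○
●●○○○
○○○●●
●○○○○
step 4: ○○○○●
○○○○○
○○○○○
○○○○○
●○○○●
○●○○●
●○○●○
step 5: ○○○○●
○○○○○
○○○○○
○○○○○
●○○○●
○●○●○
●○○●○
step 6: ○○○○●
○○○○○
○○○○○
○○○○○
●○○○●
○●●●○
●○●●○
step 7: ○○○●●
○○○○○
○○○○○
○○○○○
●●●●●
○○○○○
●○○○○
step 8: ○○○○●
○○○○○
○○○○○
●●●●●
●●●●●
○○●●○
○○○○●
step 9: ○○○○○
○○○○○
●●●●●
○○○○○
○○○○○
○○○○○
○○○○●
step 10: ○○○○○
●●●●●
●●●●●
●●●●●
○○○○○
○○○○○
○○○○○
step 11: ●●●●●
○○○○○
○○○○○
○○○○○
●●●●●
○○○○○
○○○○○
step 12: ●●●●●
●●●●●
○○○○○
●●●●●
●●●●●
●●●●●
●●●●●

30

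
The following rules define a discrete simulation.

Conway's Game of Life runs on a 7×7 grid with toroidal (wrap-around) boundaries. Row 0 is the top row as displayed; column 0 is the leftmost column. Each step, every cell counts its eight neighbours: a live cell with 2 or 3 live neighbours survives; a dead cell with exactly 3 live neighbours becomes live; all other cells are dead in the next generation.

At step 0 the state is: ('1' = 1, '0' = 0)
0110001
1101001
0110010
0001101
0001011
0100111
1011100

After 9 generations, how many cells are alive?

[0] 0110001
1101001
0110010
0001101
0001011
0100111
1011100
[1] 0000111
0001011
0100010
1001001
0011000
0100000
0000100
[2] 0001001
1000000
0010010
1101101
1111000
0011000
0000100
[3] 0000000
0000001
0011110
0000111
0000001
0000100
0010100
[4] 0000000
0001110
0001000
0000001
0000101
0001010
0001000
[5] 0001000
0001100
0001010
0000010
0000101
0001010
0000100
[6] 0001000
0011000
0001010
0000011
0000101
0001010
0001100
[7] 0000000
0011000
0011011
0000001
0000101
0001010
0011000
[8] 0000000
0011100
0011111
1001101
0000101
0011010
0011100
[9] 0000000
0010000
1100001
1010000
1010001
0010010
0010100

13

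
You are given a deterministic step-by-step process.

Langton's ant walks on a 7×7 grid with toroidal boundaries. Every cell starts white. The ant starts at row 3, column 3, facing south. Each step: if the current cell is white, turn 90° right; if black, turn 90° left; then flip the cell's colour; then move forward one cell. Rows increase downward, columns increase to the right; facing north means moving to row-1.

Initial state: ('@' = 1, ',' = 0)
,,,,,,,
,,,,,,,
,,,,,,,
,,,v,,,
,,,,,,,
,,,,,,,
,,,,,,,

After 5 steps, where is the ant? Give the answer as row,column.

0) ,,,,,,,
,,,,,,,
,,,,,,,
,,,v,,,
,,,,,,,
,,,,,,,
,,,,,,,
1) ,,,,,,,
,,,,,,,
,,,,,,,
,,<@,,,
,,,,,,,
,,,,,,,
,,,,,,,
2) ,,,,,,,
,,,,,,,
,,^,,,,
,,@@,,,
,,,,,,,
,,,,,,,
,,,,,,,
3) ,,,,,,,
,,,,,,,
,,@>,,,
,,@@,,,
,,,,,,,
,,,,,,,
,,,,,,,
4) ,,,,,,,
,,,,,,,
,,@@,,,
,,@v,,,
,,,,,,,
,,,,,,,
,,,,,,,
5) ,,,,,,,
,,,,,,,
,,@@,,,
,,@,>,,
,,,,,,,
,,,,,,,
,,,,,,,

3,4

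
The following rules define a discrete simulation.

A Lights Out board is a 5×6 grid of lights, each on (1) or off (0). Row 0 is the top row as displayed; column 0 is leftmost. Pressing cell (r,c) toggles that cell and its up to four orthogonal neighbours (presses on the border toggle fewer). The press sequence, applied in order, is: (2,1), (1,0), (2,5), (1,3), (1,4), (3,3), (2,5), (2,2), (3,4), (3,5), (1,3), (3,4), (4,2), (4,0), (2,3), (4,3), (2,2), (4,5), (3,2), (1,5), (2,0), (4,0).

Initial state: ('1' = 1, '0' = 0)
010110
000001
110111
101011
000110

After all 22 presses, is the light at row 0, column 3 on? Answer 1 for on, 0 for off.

1

0) 010110
000001
110111
101011
000110
1) 010110
010001
001111
111011
000110
2) 110110
100001
101111
111011
000110
3) 110110
100000
101100
111010
000110
4) 110010
101110
101000
111010
000110
5) 110000
101001
101010
111010
000110
6) 110000
101001
101110
110100
000010
7) 110000
101000
101101
110101
000010
8) 110000
100000
110001
111101
000010
9) 110000
100000
110011
111010
000000
10) 110000
100000
110010
111001
000001
11) 110100
101110
110110
111001
000001
12) 110100
101110
110100
111110
000011
13) 110100
101110
110100
110110
011111
14) 110100
101110
110100
010110
101111
15) 110100
101010
111010
010010
101111
16) 110100
101010
111010
010110
100001
17) 110100
100010
100110
011110
100001
18) 110100
100010
100110
011111
100010
19) 110100
100010
101110
000011
101010
20) 110101
100001
101111
000011
101010
21) 110101
000001
011111
100011
101010
22) 110101
000001
011111
000011
011010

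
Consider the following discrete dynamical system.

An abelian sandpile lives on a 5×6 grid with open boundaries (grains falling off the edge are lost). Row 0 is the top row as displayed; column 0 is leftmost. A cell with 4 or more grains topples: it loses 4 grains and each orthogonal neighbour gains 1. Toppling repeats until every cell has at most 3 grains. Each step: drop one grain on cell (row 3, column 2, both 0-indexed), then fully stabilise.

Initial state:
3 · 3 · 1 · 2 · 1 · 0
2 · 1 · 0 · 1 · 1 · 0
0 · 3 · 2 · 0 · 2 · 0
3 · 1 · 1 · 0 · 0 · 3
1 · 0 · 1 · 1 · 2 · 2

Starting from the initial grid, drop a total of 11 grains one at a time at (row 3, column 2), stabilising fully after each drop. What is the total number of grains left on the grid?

46

k=0  3 · 3 · 1 · 2 · 1 · 0
2 · 1 · 0 · 1 · 1 · 0
0 · 3 · 2 · 0 · 2 · 0
3 · 1 · 1 · 0 · 0 · 3
1 · 0 · 1 · 1 · 2 · 2
k=1  3 · 3 · 1 · 2 · 1 · 0
2 · 1 · 0 · 1 · 1 · 0
0 · 3 · 2 · 0 · 2 · 0
3 · 1 · 2 · 0 · 0 · 3
1 · 0 · 1 · 1 · 2 · 2
k=2  3 · 3 · 1 · 2 · 1 · 0
2 · 1 · 0 · 1 · 1 · 0
0 · 3 · 2 · 0 · 2 · 0
3 · 1 · 3 · 0 · 0 · 3
1 · 0 · 1 · 1 · 2 · 2
k=3  3 · 3 · 1 · 2 · 1 · 0
2 · 1 · 0 · 1 · 1 · 0
0 · 3 · 3 · 0 · 2 · 0
3 · 2 · 0 · 1 · 0 · 3
1 · 0 · 2 · 1 · 2 · 2
k=4  3 · 3 · 1 · 2 · 1 · 0
2 · 1 · 0 · 1 · 1 · 0
0 · 3 · 3 · 0 · 2 · 0
3 · 2 · 1 · 1 · 0 · 3
1 · 0 · 2 · 1 · 2 · 2
k=5  3 · 3 · 1 · 2 · 1 · 0
2 · 1 · 0 · 1 · 1 · 0
0 · 3 · 3 · 0 · 2 · 0
3 · 2 · 2 · 1 · 0 · 3
1 · 0 · 2 · 1 · 2 · 2
k=6  3 · 3 · 1 · 2 · 1 · 0
2 · 1 · 0 · 1 · 1 · 0
0 · 3 · 3 · 0 · 2 · 0
3 · 2 · 3 · 1 · 0 · 3
1 · 0 · 2 · 1 · 2 · 2
k=7  3 · 3 · 1 · 2 · 1 · 0
2 · 2 · 1 · 1 · 1 · 0
2 · 1 · 1 · 1 · 2 · 0
0 · 1 · 2 · 2 · 0 · 3
2 · 1 · 3 · 1 · 2 · 2
k=8  3 · 3 · 1 · 2 · 1 · 0
2 · 2 · 1 · 1 · 1 · 0
2 · 1 · 1 · 1 · 2 · 0
0 · 1 · 3 · 2 · 0 · 3
2 · 1 · 3 · 1 · 2 · 2
k=9  3 · 3 · 1 · 2 · 1 · 0
2 · 2 · 1 · 1 · 1 · 0
2 · 1 · 2 · 1 · 2 · 0
0 · 2 · 1 · 3 · 0 · 3
2 · 2 · 0 · 2 · 2 · 2
k=10  3 · 3 · 1 · 2 · 1 · 0
2 · 2 · 1 · 1 · 1 · 0
2 · 1 · 2 · 1 · 2 · 0
0 · 2 · 2 · 3 · 0 · 3
2 · 2 · 0 · 2 · 2 · 2
k=11  3 · 3 · 1 · 2 · 1 · 0
2 · 2 · 1 · 1 · 1 · 0
2 · 1 · 2 · 1 · 2 · 0
0 · 2 · 3 · 3 · 0 · 3
2 · 2 · 0 · 2 · 2 · 2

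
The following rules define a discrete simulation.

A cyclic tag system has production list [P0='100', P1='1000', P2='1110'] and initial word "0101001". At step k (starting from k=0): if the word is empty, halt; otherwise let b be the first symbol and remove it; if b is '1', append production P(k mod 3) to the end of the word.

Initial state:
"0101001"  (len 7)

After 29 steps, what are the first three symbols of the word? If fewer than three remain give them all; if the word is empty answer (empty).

[0] "0101001"  (len 7)
[1] "101001"  (len 6)
[2] "010011000"  (len 9)
[3] "10011000"  (len 8)
[4] "0011000100"  (len 10)
[5] "011000100"  (len 9)
[6] "11000100"  (len 8)
[7] "1000100100"  (len 10)
[8] "0001001001000"  (len 13)
[9] "001001001000"  (len 12)
[10] "01001001000"  (len 11)
[11] "1001001000"  (len 10)
[12] "0010010001110"  (len 13)
[13] "010010001110"  (len 12)
[14] "10010001110"  (len 11)
[15] "00100011101110"  (len 14)
[16] "0100011101110"  (len 13)
[17] "100011101110"  (len 12)
[18] "000111011101110"  (len 15)
[19] "00111011101110"  (len 14)
[20] "0111011101110"  (len 13)
[21] "111011101110"  (len 12)
[22] "11011101110100"  (len 14)
[23] "10111011101001000"  (len 17)
[24] "01110111010010001110"  (len 20)
[25] "1110111010010001110"  (len 19)
[26] "1101110100100011101000"  (len 22)
[27] "1011101001000111010001110"  (len 25)
[28] "011101001000111010001110100"  (len 27)
[29] "11101001000111010001110100"  (len 26)

111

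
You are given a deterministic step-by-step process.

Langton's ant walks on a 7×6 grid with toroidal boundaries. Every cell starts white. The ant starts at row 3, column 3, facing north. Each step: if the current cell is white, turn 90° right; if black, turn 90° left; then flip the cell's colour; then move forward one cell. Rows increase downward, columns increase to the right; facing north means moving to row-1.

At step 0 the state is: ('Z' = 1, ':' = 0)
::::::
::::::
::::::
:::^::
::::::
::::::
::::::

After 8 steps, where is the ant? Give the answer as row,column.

step 0: ::::::
::::::
::::::
:::^::
::::::
::::::
::::::
step 1: ::::::
::::::
::::::
:::Z>:
::::::
::::::
::::::
step 2: ::::::
::::::
::::::
:::ZZ:
::::v:
::::::
::::::
step 3: ::::::
::::::
::::::
:::ZZ:
:::<Z:
::::::
::::::
step 4: ::::::
::::::
::::::
:::^Z:
:::ZZ:
::::::
::::::
step 5: ::::::
::::::
::::::
::<:Z:
:::ZZ:
::::::
::::::
step 6: ::::::
::::::
::^:::
::Z:Z:
:::ZZ:
::::::
::::::
step 7: ::::::
::::::
::Z>::
::Z:Z:
:::ZZ:
::::::
::::::
step 8: ::::::
::::::
::ZZ::
::ZvZ:
:::ZZ:
::::::
::::::

3,3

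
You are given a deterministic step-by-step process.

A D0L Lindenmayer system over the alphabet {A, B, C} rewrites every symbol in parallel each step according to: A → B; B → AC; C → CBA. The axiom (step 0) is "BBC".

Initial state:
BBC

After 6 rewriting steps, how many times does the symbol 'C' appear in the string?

0) BBC
1) ACACCBA
2) BCBABCBACBAACB
3) ACCBAACBACCBAACBCBAACBBCBAAC
4) BCBACBAACBBCBAACBCBACBAACBBCBAACCBAACBBCBAACACCBAACBBCBA
5) ACCBAACBCBAACBBCBAACACCBAACBBCBAACCBAACBCBAACBBCBAACACCBAACBBCBACBAACBBCBAACACCBAACBBCBABCBACBAACBBCBAACACCBAACB
6) BCBACBAACBBCBAACCBAACBBCBAACACCBAACBBCBABCBACBAACBBCBAACAC…ACACCBAACBACCBAACBCBAACBBCBAACACCBAACBBCBABCBACBAACBBCBAAC  (len 224)

74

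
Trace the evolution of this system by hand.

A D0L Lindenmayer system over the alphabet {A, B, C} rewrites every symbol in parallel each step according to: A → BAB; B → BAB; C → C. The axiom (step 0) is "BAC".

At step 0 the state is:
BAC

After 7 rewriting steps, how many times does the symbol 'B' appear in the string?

0) BAC
1) BABBABC
2) BABBABBABBABBABBABC
3) BABBABBABBABBABBABBABBABBABBABBABBABBABBABBABBABBABBABC
4) BABBABBABBABBABBABBABBABBABBABBABBABBABBABBABBABBABBABBABB…BABBABBABBABBABBABBABBABBABBABBABBABBABBABBABBABBABBABBABC  (len 163)
5) BABBABBABBABBABBABBABBABBABBABBABBABBABBABBABBABBABBABBABB…BABBABBABBABBABBABBABBABBABBABBABBABBABBABBABBABBABBABBABC  (len 487)
6) BABBABBABBABBABBABBABBABBABBABBABBABBABBABBABBABBABBABBABB…BABBABBABBABBABBABBABBABBABBABBABBABBABBABBABBABBABBABBABC  (len 1459)
7) BABBABBABBABBABBABBABBABBABBABBABBABBABBABBABBABBABBABBABB…BABBABBABBABBABBABBABBABBABBABBABBABBABBABBABBABBABBABBABC  (len 4375)

2916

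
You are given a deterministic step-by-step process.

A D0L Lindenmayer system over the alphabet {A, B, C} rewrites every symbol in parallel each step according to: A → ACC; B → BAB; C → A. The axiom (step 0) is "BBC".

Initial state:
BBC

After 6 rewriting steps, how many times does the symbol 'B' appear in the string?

0) BBC
1) BABBABA
2) BABACCBABBABACCBABACC
3) BABACCBABACCAABABACCBABBABACCBABACCAABABACCBABACCAA
4) BABACCBABACCAABABACCBABACCAAACCACCBABACCBABACCAABABACCBABB…CCAABABACCBABACCAAACCACCBABACCBABACCAABABACCBABACCAAACCACC  (len 125)
5) BABACCBABACCAABABACCBABACCAAACCACCBABACCBABACCAABABACCBABA…BABACCAAACCACCBABACCBABACCAABABACCBABACCAAACCACCACCAAACCAA  (len 291)
6) BABACCBABACCAABABACCBABACCAAACCACCBABACCBABACCAABABACCBABA…BACCAABABACCBABACCAAACCACCACCAAACCAAACCAAACCACCACCAAACCACC  (len 669)

128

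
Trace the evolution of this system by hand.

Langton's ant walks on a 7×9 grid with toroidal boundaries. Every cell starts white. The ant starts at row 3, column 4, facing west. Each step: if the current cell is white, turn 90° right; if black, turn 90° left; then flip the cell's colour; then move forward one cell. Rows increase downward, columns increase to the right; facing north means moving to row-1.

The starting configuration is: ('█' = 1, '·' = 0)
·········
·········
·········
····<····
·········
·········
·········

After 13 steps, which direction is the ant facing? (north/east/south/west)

north

0) ·········
·········
·········
····<····
·········
·········
·········
1) ·········
·········
····^····
····█····
·········
·········
·········
2) ·········
·········
····█>···
····█····
·········
·········
·········
3) ·········
·········
····██···
····█v···
·········
·········
·········
4) ·········
·········
····██···
····<█···
·········
·········
·········
5) ·········
·········
····██···
·····█···
····v····
·········
·········
6) ·········
·········
····██···
·····█···
···<█····
·········
·········
7) ·········
·········
····██···
···^·█···
···██····
·········
·········
8) ·········
·········
····██···
···█>█···
···██····
·········
·········
9) ·········
·········
····██···
···███···
···█v····
·········
·········
10) ·········
·········
····██···
···███···
···█·>···
·········
·········
11) ·········
·········
····██···
···███···
···█·█···
·····v···
·········
12) ·········
·········
····██···
···███···
···█·█···
····<█···
·········
13) ·········
·········
····██···
···███···
···█^█···
····██···
·········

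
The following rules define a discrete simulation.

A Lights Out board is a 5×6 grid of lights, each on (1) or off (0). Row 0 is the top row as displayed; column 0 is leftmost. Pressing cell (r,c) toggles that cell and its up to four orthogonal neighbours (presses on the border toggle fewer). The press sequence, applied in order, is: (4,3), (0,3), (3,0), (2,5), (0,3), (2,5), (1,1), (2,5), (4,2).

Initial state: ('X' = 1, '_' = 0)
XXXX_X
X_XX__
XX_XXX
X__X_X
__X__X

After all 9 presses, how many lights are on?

0) XXXX_X
X_XX__
XX_XXX
X__X_X
__X__X
1) XXXX_X
X_XX__
XX_XXX
X____X
___XXX
2) XX__XX
X_X___
XX_XXX
X____X
___XXX
3) XX__XX
X_X___
_X_XXX
_X___X
X__XXX
4) XX__XX
X_X__X
_X_X__
_X____
X__XXX
5) XXXX_X
X_XX_X
_X_X__
_X____
X__XXX
6) XXXX_X
X_XX__
_X_XXX
_X___X
X__XXX
7) X_XX_X
_X_X__
___XXX
_X___X
X__XXX
8) X_XX_X
_X_X_X
___X__
_X____
X__XXX
9) X_XX_X
_X_X_X
___X__
_XX___
XXX_XX

15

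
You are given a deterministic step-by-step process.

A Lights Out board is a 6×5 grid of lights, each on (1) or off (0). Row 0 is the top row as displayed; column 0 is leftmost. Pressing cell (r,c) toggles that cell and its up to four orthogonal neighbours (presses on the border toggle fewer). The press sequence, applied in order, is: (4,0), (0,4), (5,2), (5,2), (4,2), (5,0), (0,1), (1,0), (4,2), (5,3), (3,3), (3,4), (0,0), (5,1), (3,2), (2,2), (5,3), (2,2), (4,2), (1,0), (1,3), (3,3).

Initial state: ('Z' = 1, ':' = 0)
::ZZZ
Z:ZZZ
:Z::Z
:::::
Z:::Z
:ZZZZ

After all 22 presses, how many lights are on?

0) ::ZZZ
Z:ZZZ
:Z::Z
:::::
Z:::Z
:ZZZZ
1) ::ZZZ
Z:ZZZ
:Z::Z
Z::::
:Z::Z
ZZZZZ
2) ::Z::
Z:ZZ:
:Z::Z
Z::::
:Z::Z
ZZZZZ
3) ::Z::
Z:ZZ:
:Z::Z
Z::::
:ZZ:Z
Z:::Z
4) ::Z::
Z:ZZ:
:Z::Z
Z::::
:Z::Z
ZZZZZ
5) ::Z::
Z:ZZ:
:Z::Z
Z:Z::
::ZZZ
ZZ:ZZ
6) ::Z::
Z:ZZ:
:Z::Z
Z:Z::
Z:ZZZ
:::ZZ
7) ZZ:::
ZZZZ:
:Z::Z
Z:Z::
Z:ZZZ
:::ZZ
8) :Z:::
::ZZ:
ZZ::Z
Z:Z::
Z:ZZZ
:::ZZ
9) :Z:::
::ZZ:
ZZ::Z
Z::::
ZZ::Z
::ZZZ
10) :Z:::
::ZZ:
ZZ::Z
Z::::
ZZ:ZZ
:::::
11) :Z:::
::ZZ:
ZZ:ZZ
Z:ZZZ
ZZ::Z
:::::
12) :Z:::
::ZZ:
ZZ:Z:
Z:Z::
ZZ:::
:::::
13) Z::::
Z:ZZ:
ZZ:Z:
Z:Z::
ZZ:::
:::::
14) Z::::
Z:ZZ:
ZZ:Z:
Z:Z::
Z::::
ZZZ::
15) Z::::
Z:ZZ:
ZZZZ:
ZZ:Z:
Z:Z::
ZZZ::
16) Z::::
Z::Z:
Z::::
ZZZZ:
Z:Z::
ZZZ::
17) Z::::
Z::Z:
Z::::
ZZZZ:
Z:ZZ:
ZZ:ZZ
18) Z::::
Z:ZZ:
ZZZZ:
ZZ:Z:
Z:ZZ:
ZZ:ZZ
19) Z::::
Z:ZZ:
ZZZZ:
ZZZZ:
ZZ:::
ZZZZZ
20) :::::
:ZZZ:
:ZZZ:
ZZZZ:
ZZ:::
ZZZZZ
21) :::Z:
:Z::Z
:ZZ::
ZZZZ:
ZZ:::
ZZZZZ
22) :::Z:
:Z::Z
:ZZZ:
ZZ::Z
ZZ:Z:
ZZZZZ

17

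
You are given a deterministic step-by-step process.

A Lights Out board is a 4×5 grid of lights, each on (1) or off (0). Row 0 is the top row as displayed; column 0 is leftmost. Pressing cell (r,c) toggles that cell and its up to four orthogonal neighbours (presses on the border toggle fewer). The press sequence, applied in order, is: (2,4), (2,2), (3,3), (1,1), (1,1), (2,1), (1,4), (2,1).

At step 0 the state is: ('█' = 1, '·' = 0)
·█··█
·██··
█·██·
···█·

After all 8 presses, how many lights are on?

5

k=0  ·█··█
·██··
█·██·
···█·
k=1  ·█··█
·██·█
█·█·█
···██
k=2  ·█··█
·█··█
██·██
··███
k=3  ·█··█
·█··█
██··█
·····
k=4  ····█
█·█·█
█···█
·····
k=5  ·█··█
·█··█
██··█
·····
k=6  ·█··█
····█
··█·█
·█···
k=7  ·█···
···█·
··█··
·█···
k=8  ·█···
·█·█·
██···
·····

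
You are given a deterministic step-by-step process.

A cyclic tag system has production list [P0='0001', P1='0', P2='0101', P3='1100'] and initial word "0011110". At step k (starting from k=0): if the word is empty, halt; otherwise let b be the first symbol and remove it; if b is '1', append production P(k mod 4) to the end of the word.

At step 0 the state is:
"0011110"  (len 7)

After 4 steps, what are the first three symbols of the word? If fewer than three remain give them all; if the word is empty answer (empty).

110

[0] "0011110"  (len 7)
[1] "011110"  (len 6)
[2] "11110"  (len 5)
[3] "11100101"  (len 8)
[4] "11001011100"  (len 11)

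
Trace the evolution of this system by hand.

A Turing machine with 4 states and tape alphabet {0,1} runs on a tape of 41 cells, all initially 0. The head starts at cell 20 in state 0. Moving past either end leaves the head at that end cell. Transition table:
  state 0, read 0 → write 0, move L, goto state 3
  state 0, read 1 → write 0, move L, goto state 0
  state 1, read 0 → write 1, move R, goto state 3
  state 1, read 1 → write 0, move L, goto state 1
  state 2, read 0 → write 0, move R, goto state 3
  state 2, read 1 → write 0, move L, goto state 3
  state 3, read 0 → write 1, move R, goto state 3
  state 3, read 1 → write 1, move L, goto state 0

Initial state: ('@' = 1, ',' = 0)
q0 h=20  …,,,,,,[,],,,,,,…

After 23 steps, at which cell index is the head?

0) q0 h=20  …,,,,,,[,],,,,,,…
1) q3 h=19  …,,,,,,[,],,,,,,…
2) q3 h=20  …,,,,,@[,],,,,,,…
3) q3 h=21  …,,,,@@[,],,,,,,…
4) q3 h=22  …,,,@@@[,],,,,,,…
5) q3 h=23  …,,@@@@[,],,,,,,…
6) q3 h=24  …,@@@@@[,],,,,,,…
7) q3 h=25  …@@@@@@[,],,,,,,…
8) q3 h=26  …@@@@@@[,],,,,,,…
9) q3 h=27  …@@@@@@[,],,,,,,…
10) q3 h=28  …@@@@@@[,],,,,,,…
11) q3 h=29  …@@@@@@[,],,,,,,…
12) q3 h=30  …@@@@@@[,],,,,,,…
13) q3 h=31  …@@@@@@[,],,,,,,…
14) q3 h=32  …@@@@@@[,],,,,,,…
15) q3 h=33  …@@@@@@[,],,,,,,…
16) q3 h=34  …@@@@@@[,],,,,,,|
17) q3 h=35  …@@@@@@[,],,,,,|
18) q3 h=36  …@@@@@@[,],,,,|
19) q3 h=37  …@@@@@@[,],,,|
20) q3 h=38  …@@@@@@[,],,|
21) q3 h=39  …@@@@@@[,],|
22) q3 h=40  …@@@@@@[,]|
23) q3 h=40  …@@@@@@[@]|

40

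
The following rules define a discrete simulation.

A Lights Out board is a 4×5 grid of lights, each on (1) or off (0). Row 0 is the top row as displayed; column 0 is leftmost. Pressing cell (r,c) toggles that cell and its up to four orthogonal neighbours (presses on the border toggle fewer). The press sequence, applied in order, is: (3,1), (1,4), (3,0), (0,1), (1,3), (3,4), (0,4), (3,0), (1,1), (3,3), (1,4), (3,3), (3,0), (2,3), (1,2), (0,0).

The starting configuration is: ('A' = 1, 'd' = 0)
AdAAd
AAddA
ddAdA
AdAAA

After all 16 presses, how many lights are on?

t=0: AdAAd
AAddA
ddAdA
AdAAA
t=1: AdAAd
AAddA
dAAdA
dAdAA
t=2: AdAAA
AAdAd
dAAdd
dAdAA
t=3: AdAAA
AAdAd
AAAdd
AddAA
t=4: dAdAA
AddAd
AAAdd
AddAA
t=5: dAddA
AdAdA
AAAAd
AddAA
t=6: dAddA
AdAdA
AAAAA
Adddd
t=7: dAdAd
AdAdd
AAAAA
Adddd
t=8: dAdAd
AdAdd
dAAAA
dAddd
t=9: dddAd
dAddd
ddAAA
dAddd
t=10: dddAd
dAddd
ddAdA
dAAAA
t=11: dddAA
dAdAA
ddAdd
dAAAA
t=12: dddAA
dAdAA
ddAAd
dAddd
t=13: dddAA
dAdAA
AdAAd
Adddd
t=14: dddAA
dAddA
AdddA
AddAd
t=15: ddAAA
ddAAA
AdAdA
AddAd
t=16: AAAAA
AdAAA
AdAdA
AddAd

14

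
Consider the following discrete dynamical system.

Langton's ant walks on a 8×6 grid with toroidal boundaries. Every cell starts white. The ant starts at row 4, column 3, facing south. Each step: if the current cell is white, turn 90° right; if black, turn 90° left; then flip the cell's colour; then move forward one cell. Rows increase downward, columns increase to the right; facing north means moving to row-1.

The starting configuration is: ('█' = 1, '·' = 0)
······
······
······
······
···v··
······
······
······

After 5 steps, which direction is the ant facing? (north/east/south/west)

east

gen 0: ······
······
······
······
···v··
······
······
······
gen 1: ······
······
······
······
··<█··
······
······
······
gen 2: ······
······
······
··^···
··██··
······
······
······
gen 3: ······
······
······
··█>··
··██··
······
······
······
gen 4: ······
······
······
··██··
··█v··
······
······
······
gen 5: ······
······
······
··██··
··█·>·
······
······
······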